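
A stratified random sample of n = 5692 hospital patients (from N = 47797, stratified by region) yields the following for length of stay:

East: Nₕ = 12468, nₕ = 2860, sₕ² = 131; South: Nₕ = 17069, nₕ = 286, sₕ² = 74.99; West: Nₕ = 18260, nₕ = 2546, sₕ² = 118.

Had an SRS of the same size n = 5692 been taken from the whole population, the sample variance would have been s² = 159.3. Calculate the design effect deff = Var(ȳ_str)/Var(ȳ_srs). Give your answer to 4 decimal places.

Var(ȳ_str) = Σ Wₕ²(1−fₕ)sₕ²/nₕ with Wₕ = Nₕ/47797:
  East: (12468/47797)²·(1−2860/12468)·131/2860 = 0.002401783
  South: (17069/47797)²·(1−286/17069)·74.99/286 = 0.03287863
  West: (18260/47797)²·(1−2546/18260)·118/2546 = 0.0058211642
  → Var(ȳ_str) = 0.041101577.
Var(ȳ_srs) = (1 − 5692/47797)·159.3/5692 = 0.024653803.
deff = 0.041101577 / 0.024653803 = 1.6671.

1.6671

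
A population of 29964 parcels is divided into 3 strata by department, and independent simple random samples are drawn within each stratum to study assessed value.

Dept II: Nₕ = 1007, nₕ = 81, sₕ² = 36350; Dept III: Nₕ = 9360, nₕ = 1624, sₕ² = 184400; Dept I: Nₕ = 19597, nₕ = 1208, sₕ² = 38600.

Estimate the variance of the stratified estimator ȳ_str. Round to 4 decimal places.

Var(ȳ_str) = Σₕ Wₕ²(1 − fₕ)sₕ²/nₕ with Wₕ = Nₕ/N, N = 29964.
Dept II: Wₕ = 0.03360700; term = 0.03360700²·(1 − 0.08043694)·36350/81 = 0.4660798.
Dept III: Wₕ = 0.31237485; term = 0.31237485²·(1 − 0.17350427)·184400/1624 = 9.1573039.
Dept I: Wₕ = 0.65401816; term = 0.65401816²·(1 − 0.06164209)·38600/1208 = 12.825329.
Sum = 22.448713.

22.4487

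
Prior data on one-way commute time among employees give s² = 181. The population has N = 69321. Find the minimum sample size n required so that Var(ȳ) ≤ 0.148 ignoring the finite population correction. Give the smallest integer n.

Without fpc, n₀ = s²/D = 181/0.148 = 1222.9730.
Rounding up, n = 1223.

1223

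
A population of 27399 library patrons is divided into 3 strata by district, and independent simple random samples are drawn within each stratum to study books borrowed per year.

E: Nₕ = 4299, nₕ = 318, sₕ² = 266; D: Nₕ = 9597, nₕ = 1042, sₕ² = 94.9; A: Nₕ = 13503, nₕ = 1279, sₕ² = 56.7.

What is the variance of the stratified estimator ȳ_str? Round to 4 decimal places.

Var(ȳ_str) = Σₕ Wₕ²(1 − fₕ)sₕ²/nₕ with Wₕ = Nₕ/N, N = 27399.
E: Wₕ = 0.15690354; term = 0.15690354²·(1 − 0.07397069)·266/318 = 0.019069737.
D: Wₕ = 0.35026826; term = 0.35026826²·(1 − 0.10857560)·94.9/1042 = 0.0099605788.
A: Wₕ = 0.49282821; term = 0.49282821²·(1 − 0.09471969)·56.7/1279 = 0.0097473531.
Sum = 0.038777669.

0.0388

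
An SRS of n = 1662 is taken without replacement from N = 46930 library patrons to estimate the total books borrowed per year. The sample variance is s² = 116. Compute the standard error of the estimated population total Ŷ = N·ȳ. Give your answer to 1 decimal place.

12176.8

Var(Ŷ) = N²·Var(ȳ) = N²·(1 − n/N)·s²/n.
f = 1662/46930 = 0.03541445; Var(ȳ) = 0.96458555·116/1662 = 0.067323661.
Var(Ŷ) = 46930² · 0.067323661 = 1.4827531 × 10^8.
SE(Ŷ) = √(1.4827531 × 10^8) = 12176.8.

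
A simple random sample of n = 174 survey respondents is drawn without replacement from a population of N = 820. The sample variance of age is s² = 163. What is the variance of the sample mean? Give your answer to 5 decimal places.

0.73800

Under SRS without replacement, Var(ȳ) = (1 − f)·s²/n with f = n/N = 174/820 = 0.21219512.
Var(ȳ) = (1 − 0.21219512)·163/174 = 0.78780488·0.93678161 = 0.73800112.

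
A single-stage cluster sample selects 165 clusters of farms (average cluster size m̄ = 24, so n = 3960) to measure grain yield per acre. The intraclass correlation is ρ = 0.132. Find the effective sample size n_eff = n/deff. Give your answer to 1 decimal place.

981.2

deff = 1 + (24 − 1)·0.132 = 1 + 3.036 = 4.036.
n_eff = 3960 / 4.036 = 981.2.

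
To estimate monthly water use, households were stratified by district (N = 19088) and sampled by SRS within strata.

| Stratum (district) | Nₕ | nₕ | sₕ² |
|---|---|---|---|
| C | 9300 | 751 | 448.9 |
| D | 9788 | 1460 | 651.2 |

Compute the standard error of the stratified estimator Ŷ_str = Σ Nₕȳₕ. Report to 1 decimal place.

9158.7

Var(Ŷ_str) = Σₕ Nₕ²(1 − fₕ)sₕ²/nₕ.
C: 9300²·(1 − 751/9300)·448.9/751 = 4.7523447 × 10^7.
D: 9788²·(1 − 1460/9788)·651.2/1460 = 3.6357684 × 10^7.
Sum = 8.3881131 × 10^7.
SE = √(8.3881131 × 10^7) = 9158.7.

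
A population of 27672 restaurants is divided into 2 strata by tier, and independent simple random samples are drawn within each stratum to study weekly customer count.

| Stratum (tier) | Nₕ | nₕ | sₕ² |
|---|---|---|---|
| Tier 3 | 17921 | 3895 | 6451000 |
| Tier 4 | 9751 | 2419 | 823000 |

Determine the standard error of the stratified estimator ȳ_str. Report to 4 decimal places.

23.9882

Var(ȳ_str) = Σₕ Wₕ²(1 − fₕ)sₕ²/nₕ with Wₕ = Nₕ/N, N = 27672.
Tier 3: Wₕ = 0.64762215; term = 0.64762215²·(1 − 0.21734278)·6451000/3895 = 543.66898.
Tier 4: Wₕ = 0.35237785; term = 0.35237785²·(1 − 0.24807712)·823000/2419 = 31.765411.
Sum = 575.43439.
SE = √(575.43439) = 23.9882.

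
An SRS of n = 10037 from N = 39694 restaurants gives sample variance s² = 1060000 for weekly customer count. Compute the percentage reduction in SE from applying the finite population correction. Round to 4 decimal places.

f = n/N = 10037/39694 = 0.25285937.
SE_no-fpc = √(s²/n) = 10.276636; SE_fpc = √((1−f)s²/n) = 8.8828463.
Ratio = √(1−f) = 0.86437297. Reduction = 100·(1 − 0.86437297) = 13.5627%.

13.5627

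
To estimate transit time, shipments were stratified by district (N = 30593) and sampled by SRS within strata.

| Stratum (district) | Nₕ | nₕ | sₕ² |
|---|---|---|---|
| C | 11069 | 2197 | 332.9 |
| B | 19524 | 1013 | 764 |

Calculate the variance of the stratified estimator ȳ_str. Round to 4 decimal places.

0.3071

Var(ȳ_str) = Σₕ Wₕ²(1 − fₕ)sₕ²/nₕ with Wₕ = Nₕ/N, N = 30593.
C: Wₕ = 0.36181479; term = 0.36181479²·(1 − 0.19848225)·332.9/2197 = 0.01589899.
B: Wₕ = 0.63818521; term = 0.63818521²·(1 − 0.05188486)·764/1013 = 0.29123158.
Sum = 0.30713057.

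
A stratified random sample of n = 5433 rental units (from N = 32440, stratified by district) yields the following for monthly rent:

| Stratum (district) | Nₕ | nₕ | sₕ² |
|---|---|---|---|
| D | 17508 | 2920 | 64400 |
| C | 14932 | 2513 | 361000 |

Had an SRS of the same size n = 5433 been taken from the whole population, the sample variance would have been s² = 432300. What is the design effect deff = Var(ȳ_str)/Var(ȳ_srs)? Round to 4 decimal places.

Var(ȳ_str) = Σ Wₕ²(1−fₕ)sₕ²/nₕ with Wₕ = Nₕ/32440:
  D: (17508/32440)²·(1−2920/17508)·64400/2920 = 5.3527088
  C: (14932/32440)²·(1−2513/14932)·361000/2513 = 25.313817
  → Var(ȳ_str) = 30.666526.
Var(ȳ_srs) = (1 − 5433/32440)·432300/5433 = 66.243158.
deff = 30.666526 / 66.243158 = 0.4629.

0.4629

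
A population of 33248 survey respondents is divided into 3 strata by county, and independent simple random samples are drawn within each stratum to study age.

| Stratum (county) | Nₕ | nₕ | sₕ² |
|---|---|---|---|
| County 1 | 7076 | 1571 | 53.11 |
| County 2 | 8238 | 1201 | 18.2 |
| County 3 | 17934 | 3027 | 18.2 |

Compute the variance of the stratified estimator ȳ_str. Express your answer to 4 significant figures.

0.003440

Var(ȳ_str) = Σₕ Wₕ²(1 − fₕ)sₕ²/nₕ with Wₕ = Nₕ/N, N = 33248.
County 1: Wₕ = 0.21282483; term = 0.21282483²·(1 − 0.22201809)·53.11/1571 = 0.001191281.
County 2: Wₕ = 0.24777430; term = 0.24777430²·(1 − 0.14578781)·18.2/1201 = 7.9470632 × 10^-4.
County 3: Wₕ = 0.53940087; term = 0.53940087²·(1 − 0.16878555)·18.2/3027 = 0.0014541035.
Sum = 0.0034400908.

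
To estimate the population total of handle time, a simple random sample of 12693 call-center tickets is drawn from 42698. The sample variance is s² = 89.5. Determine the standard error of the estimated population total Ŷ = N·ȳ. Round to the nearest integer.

3006

Var(Ŷ) = N²·Var(ȳ) = N²·(1 − n/N)·s²/n.
f = 12693/42698 = 0.29727388; Var(ȳ) = 0.70272612·89.5/12693 = 0.0049550136.
Var(Ŷ) = 42698² · 0.0049550136 = 9.0335805 × 10^6.
SE(Ŷ) = √(9.0335805 × 10^6) = 3006.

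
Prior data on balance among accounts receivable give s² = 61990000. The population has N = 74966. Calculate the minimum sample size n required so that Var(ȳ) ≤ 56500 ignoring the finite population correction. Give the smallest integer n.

1098

Without fpc, n₀ = s²/D = 61990000/56500 = 1097.1681.
Rounding up, n = 1098.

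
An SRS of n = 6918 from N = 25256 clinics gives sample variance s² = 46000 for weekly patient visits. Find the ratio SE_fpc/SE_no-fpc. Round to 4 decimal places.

f = n/N = 6918/25256 = 0.27391511.
SE_no-fpc = √(s²/n) = 2.5786277; SE_fpc = √((1−f)s²/n) = 2.1972645.
Ratio = √(1−f) = 0.85210615.

0.8521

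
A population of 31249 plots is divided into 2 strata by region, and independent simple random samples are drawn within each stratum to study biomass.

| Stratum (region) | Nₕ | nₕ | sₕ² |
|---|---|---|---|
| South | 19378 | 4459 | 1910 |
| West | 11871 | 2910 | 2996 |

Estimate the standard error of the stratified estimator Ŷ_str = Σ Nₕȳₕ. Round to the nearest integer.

15276

Var(Ŷ_str) = Σₕ Nₕ²(1 − fₕ)sₕ²/nₕ.
South: 19378²·(1 − 4459/19378)·1910/4459 = 1.2383533 × 10^8.
West: 11871²·(1 − 2910/11871)·2996/2910 = 1.0951979 × 10^8.
Sum = 2.3335512 × 10^8.
SE = √(2.3335512 × 10^8) = 15276.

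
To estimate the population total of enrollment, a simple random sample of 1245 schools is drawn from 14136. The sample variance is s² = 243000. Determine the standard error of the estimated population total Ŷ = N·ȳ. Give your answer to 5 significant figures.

188590

Var(Ŷ) = N²·Var(ȳ) = N²·(1 − n/N)·s²/n.
f = 1245/14136 = 0.08807301; Var(ȳ) = 0.91192699·243000/1245 = 177.99057.
Var(Ŷ) = 14136² · 177.99057 = 3.5567232 × 10^10.
SE(Ŷ) = √(3.5567232 × 10^10) = 188590.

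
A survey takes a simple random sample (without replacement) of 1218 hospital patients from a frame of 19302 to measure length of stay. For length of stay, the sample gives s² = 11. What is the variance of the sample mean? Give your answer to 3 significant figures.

0.00846

Under SRS without replacement, Var(ȳ) = (1 − f)·s²/n with f = n/N = 1218/19302 = 0.06310227.
Var(ȳ) = (1 − 0.06310227)·11/1218 = 0.93689773·0.0090311987 = 0.0084613096.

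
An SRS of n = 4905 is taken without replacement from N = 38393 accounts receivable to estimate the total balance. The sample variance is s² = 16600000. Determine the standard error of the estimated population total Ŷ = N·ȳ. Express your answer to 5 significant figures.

Var(Ŷ) = N²·Var(ȳ) = N²·(1 − n/N)·s²/n.
f = 4905/38393 = 0.12775766; Var(ȳ) = 0.87224234·16600000/4905 = 2951.9312.
Var(Ŷ) = 38393² · 2951.9312 = 4.3512129 × 10^12.
SE(Ŷ) = √(4.3512129 × 10^12) = 2.0860 × 10^6.

2.0860 × 10^6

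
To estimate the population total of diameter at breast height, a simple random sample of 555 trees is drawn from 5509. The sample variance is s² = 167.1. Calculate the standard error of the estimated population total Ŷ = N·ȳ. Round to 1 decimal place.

Var(Ŷ) = N²·Var(ȳ) = N²·(1 − n/N)·s²/n.
f = 555/5509 = 0.10074424; Var(ȳ) = 0.89925576·167.1/555 = 0.2707489.
Var(Ŷ) = 5509² · 0.2707489 = 8.2169803 × 10^6.
SE(Ŷ) = √(8.2169803 × 10^6) = 2866.5.

2866.5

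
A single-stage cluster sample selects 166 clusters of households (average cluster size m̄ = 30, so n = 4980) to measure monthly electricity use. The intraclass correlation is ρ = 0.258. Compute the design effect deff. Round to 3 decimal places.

deff = 1 + (30 − 1)·0.258 = 1 + 7.482 = 8.482.

8.482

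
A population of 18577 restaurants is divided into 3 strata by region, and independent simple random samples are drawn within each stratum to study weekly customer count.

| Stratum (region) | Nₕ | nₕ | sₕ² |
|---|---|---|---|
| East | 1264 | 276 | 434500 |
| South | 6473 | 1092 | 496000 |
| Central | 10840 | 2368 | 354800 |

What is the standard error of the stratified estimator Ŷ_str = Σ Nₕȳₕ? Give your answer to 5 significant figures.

Var(Ŷ_str) = Σₕ Nₕ²(1 − fₕ)sₕ²/nₕ.
East: 1264²·(1 − 276/1264)·434500/276 = 1.9660054 × 10^9.
South: 6473²·(1 − 1092/6473)·496000/1092 = 1.5820771 × 10^10.
Central: 10840²·(1 − 2368/10840)·354800/2368 = 1.3759959 × 10^10.
Sum = 3.1546735 × 10^10.
SE = √(3.1546735 × 10^10) = 177610.

177610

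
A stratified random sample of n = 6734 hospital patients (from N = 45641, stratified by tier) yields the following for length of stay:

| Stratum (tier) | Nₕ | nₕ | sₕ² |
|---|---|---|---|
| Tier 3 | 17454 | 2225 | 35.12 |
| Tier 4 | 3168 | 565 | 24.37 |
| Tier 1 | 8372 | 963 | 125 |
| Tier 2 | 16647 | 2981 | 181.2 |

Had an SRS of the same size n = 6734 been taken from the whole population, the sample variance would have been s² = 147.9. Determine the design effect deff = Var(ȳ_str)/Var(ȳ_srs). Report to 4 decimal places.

Var(ȳ_str) = Σ Wₕ²(1−fₕ)sₕ²/nₕ with Wₕ = Nₕ/45641:
  Tier 3: (17454/45641)²·(1−2225/17454)·35.12/2225 = 0.0020140978
  Tier 4: (3168/45641)²·(1−565/3168)·24.37/565 = 1.7074819 × 10^-4
  Tier 1: (8372/45641)²·(1−963/8372)·125/963 = 0.0038651134
  Tier 2: (16647/45641)²·(1−2981/16647)·181.2/2981 = 0.0066383984
  → Var(ȳ_str) = 0.012688358.
Var(ȳ_srs) = (1 − 6734/45641)·147.9/6734 = 0.018722665.
deff = 0.012688358 / 0.018722665 = 0.6777.

0.6777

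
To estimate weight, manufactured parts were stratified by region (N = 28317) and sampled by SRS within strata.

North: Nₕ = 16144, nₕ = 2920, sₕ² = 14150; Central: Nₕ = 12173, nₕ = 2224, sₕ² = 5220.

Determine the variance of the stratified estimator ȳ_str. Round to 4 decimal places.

1.6447

Var(ȳ_str) = Σₕ Wₕ²(1 − fₕ)sₕ²/nₕ with Wₕ = Nₕ/N, N = 28317.
North: Wₕ = 0.57011689; term = 0.57011689²·(1 − 0.18087215)·14150/2920 = 1.2901883.
Central: Wₕ = 0.42988311; term = 0.42988311²·(1 − 0.18269942)·5220/2224 = 0.35450167.
Sum = 1.64469.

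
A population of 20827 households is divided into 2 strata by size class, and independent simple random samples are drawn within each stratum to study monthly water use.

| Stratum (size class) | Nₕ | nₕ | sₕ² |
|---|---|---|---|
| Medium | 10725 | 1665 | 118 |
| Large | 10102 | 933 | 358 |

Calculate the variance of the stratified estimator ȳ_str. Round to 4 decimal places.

0.0978

Var(ȳ_str) = Σₕ Wₕ²(1 − fₕ)sₕ²/nₕ with Wₕ = Nₕ/N, N = 20827.
Medium: Wₕ = 0.51495655; term = 0.51495655²·(1 − 0.15524476)·118/1665 = 0.015875954.
Large: Wₕ = 0.48504345; term = 0.48504345²·(1 − 0.09235795)·358/933 = 0.081936477.
Sum = 0.097812431.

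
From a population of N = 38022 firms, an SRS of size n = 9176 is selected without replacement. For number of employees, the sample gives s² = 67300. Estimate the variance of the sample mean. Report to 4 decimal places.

5.5643

Under SRS without replacement, Var(ȳ) = (1 − f)·s²/n with f = n/N = 9176/38022 = 0.24133396.
Var(ȳ) = (1 − 0.24133396)·67300/9176 = 0.75866604·7.3343505 = 5.5643226.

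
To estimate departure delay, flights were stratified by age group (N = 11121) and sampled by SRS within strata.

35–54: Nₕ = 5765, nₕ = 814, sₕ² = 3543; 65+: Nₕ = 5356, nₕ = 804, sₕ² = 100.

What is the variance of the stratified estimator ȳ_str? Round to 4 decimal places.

1.0290

Var(ȳ_str) = Σₕ Wₕ²(1 − fₕ)sₕ²/nₕ with Wₕ = Nₕ/N, N = 11121.
35–54: Wₕ = 0.51838863; term = 0.51838863²·(1 − 0.14119688)·3543/814 = 1.0045032.
65+: Wₕ = 0.48161137; term = 0.48161137²·(1 − 0.15011202)·100/804 = 0.024518793.
Sum = 1.029022.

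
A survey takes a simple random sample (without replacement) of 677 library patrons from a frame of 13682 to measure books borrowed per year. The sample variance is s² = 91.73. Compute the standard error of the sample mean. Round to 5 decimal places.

0.35887

Under SRS without replacement, Var(ȳ) = (1 − f)·s²/n with f = n/N = 677/13682 = 0.04948107.
Var(ȳ) = (1 − 0.04948107)·91.73/677 = 0.95051893·0.13549483 = 0.1287904.
SE(ȳ) = √(0.1287904) = 0.35887.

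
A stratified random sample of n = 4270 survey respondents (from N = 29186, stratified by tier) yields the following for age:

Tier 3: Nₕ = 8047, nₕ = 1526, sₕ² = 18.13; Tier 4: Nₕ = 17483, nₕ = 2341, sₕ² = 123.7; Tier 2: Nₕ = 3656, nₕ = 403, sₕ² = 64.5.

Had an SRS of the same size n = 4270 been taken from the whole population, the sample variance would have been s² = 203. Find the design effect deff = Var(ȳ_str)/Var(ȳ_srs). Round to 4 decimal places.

Var(ȳ_str) = Σ Wₕ²(1−fₕ)sₕ²/nₕ with Wₕ = Nₕ/29186:
  Tier 3: (8047/29186)²·(1−1526/8047)·18.13/1526 = 7.3188411 × 10^-4
  Tier 4: (17483/29186)²·(1−2341/17483)·123.7/2341 = 0.016421708
  Tier 2: (3656/29186)²·(1−403/3656)·64.5/403 = 0.0022345793
  → Var(ȳ_str) = 0.019388171.
Var(ȳ_srs) = (1 − 4270/29186)·203/4270 = 0.040585594.
deff = 0.019388171 / 0.040585594 = 0.4777.

0.4777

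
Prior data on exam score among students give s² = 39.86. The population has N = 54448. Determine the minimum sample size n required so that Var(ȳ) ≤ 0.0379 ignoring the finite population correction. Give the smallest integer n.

Without fpc, n₀ = s²/D = 39.86/0.0379 = 1051.7150.
Rounding up, n = 1052.

1052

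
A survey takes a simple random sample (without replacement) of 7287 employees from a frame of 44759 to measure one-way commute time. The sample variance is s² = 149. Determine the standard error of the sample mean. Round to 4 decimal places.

Under SRS without replacement, Var(ȳ) = (1 − f)·s²/n with f = n/N = 7287/44759 = 0.16280525.
Var(ȳ) = (1 − 0.16280525)·149/7287 = 0.83719475·0.020447372 = 0.017118433.
SE(ȳ) = √(0.017118433) = 0.1308.

0.1308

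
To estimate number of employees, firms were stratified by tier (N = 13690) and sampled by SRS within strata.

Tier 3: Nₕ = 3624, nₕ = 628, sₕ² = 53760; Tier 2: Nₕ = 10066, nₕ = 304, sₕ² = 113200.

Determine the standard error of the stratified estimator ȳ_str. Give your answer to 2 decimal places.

14.15

Var(ȳ_str) = Σₕ Wₕ²(1 − fₕ)sₕ²/nₕ with Wₕ = Nₕ/N, N = 13690.
Tier 3: Wₕ = 0.26471877; term = 0.26471877²·(1 − 0.17328918)·53760/628 = 4.9593267.
Tier 2: Wₕ = 0.73528123; term = 0.73528123²·(1 − 0.03020068)·113200/304 = 195.2368.
Sum = 200.19613.
SE = √(200.19613) = 14.15.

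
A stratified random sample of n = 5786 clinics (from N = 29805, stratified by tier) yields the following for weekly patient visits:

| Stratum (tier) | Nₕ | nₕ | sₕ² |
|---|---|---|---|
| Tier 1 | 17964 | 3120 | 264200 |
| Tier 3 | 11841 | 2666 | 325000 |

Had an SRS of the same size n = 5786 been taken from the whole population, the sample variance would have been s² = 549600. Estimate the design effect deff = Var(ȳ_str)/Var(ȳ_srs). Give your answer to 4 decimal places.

0.5268

Var(ȳ_str) = Σ Wₕ²(1−fₕ)sₕ²/nₕ with Wₕ = Nₕ/29805:
  Tier 1: (17964/29805)²·(1−3120/17964)·264200/3120 = 25.418736
  Tier 3: (11841/29805)²·(1−2666/11841)·325000/2666 = 14.908688
  → Var(ȳ_str) = 40.327424.
Var(ȳ_srs) = (1 − 5786/29805)·549600/5786 = 76.548043.
deff = 40.327424 / 76.548043 = 0.5268.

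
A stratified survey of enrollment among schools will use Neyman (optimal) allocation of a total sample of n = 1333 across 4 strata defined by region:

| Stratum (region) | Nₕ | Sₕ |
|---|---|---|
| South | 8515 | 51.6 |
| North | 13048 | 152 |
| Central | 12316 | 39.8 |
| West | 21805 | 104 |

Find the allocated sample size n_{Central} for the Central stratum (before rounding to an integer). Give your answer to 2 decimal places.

126.13

Neyman allocation: nₕ = n·NₕSₕ / Σⱼ NⱼSⱼ.
Σ NⱼSⱼ = 8515·51.6 + 13048·152 + 12316·39.8 + 21805·104 = 5.1805668 × 10^6.
n_{Central} = 1333·12316·39.8 / (5.1805668 × 10^6) = 126.13.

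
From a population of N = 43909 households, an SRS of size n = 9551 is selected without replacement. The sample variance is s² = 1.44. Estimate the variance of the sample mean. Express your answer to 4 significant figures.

1.180 × 10^-4

Under SRS without replacement, Var(ȳ) = (1 − f)·s²/n with f = n/N = 9551/43909 = 0.21751805.
Var(ȳ) = (1 − 0.21751805)·1.44/9551 = 0.78248195·1.5076955 × 10^-4 = 1.1797445 × 10^-4.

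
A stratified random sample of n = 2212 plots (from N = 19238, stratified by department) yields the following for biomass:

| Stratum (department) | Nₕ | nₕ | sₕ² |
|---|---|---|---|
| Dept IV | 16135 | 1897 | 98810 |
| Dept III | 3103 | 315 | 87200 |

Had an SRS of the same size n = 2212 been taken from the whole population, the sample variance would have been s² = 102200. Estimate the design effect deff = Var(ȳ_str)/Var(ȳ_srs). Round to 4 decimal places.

Var(ȳ_str) = Σ Wₕ²(1−fₕ)sₕ²/nₕ with Wₕ = Nₕ/19238:
  Dept IV: (16135/19238)²·(1−1897/16135)·98810/1897 = 32.331934
  Dept III: (3103/19238)²·(1−315/3103)·87200/315 = 6.4708396
  → Var(ȳ_str) = 38.802774.
Var(ȳ_srs) = (1 − 2212/19238)·102200/2212 = 40.890129.
deff = 38.802774 / 40.890129 = 0.9490.

0.9490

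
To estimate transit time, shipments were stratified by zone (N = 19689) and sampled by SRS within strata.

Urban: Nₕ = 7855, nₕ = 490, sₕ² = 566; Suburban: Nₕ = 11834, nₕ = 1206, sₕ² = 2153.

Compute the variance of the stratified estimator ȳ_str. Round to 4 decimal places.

0.7516

Var(ȳ_str) = Σₕ Wₕ²(1 − fₕ)sₕ²/nₕ with Wₕ = Nₕ/N, N = 19689.
Urban: Wₕ = 0.39895373; term = 0.39895373²·(1 − 0.06238065)·566/490 = 0.17238202.
Suburban: Wₕ = 0.60104627; term = 0.60104627²·(1 − 0.10190975)·2153/1206 = 0.57920528.
Sum = 0.7515873.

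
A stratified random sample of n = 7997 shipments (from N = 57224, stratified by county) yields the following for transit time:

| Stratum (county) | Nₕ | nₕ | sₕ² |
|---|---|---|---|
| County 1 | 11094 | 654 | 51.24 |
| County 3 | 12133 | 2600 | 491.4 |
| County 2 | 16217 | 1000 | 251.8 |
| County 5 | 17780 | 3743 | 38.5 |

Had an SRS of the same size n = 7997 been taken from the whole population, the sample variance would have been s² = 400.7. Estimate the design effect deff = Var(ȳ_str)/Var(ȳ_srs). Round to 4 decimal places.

0.6776

Var(ȳ_str) = Σ Wₕ²(1−fₕ)sₕ²/nₕ with Wₕ = Nₕ/57224:
  County 1: (11094/57224)²·(1−654/11094)·51.24/654 = 0.0027711728
  County 3: (12133/57224)²·(1−2600/12133)·491.4/2600 = 0.0066757977
  County 2: (16217/57224)²·(1−1000/16217)·251.8/1000 = 0.018975746
  County 5: (17780/57224)²·(1−3743/17780)·38.5/3743 = 7.8395392 × 10^-4
  → Var(ȳ_str) = 0.02920667.
Var(ȳ_srs) = (1 − 7997/57224)·400.7/7997 = 0.043103983.
deff = 0.02920667 / 0.043103983 = 0.6776.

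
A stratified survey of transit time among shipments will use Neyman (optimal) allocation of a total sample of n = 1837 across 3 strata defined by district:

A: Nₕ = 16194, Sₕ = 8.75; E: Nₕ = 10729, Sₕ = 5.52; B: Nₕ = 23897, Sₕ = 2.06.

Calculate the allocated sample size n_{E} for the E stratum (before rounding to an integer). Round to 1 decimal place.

Neyman allocation: nₕ = n·NₕSₕ / Σⱼ NⱼSⱼ.
Σ NⱼSⱼ = 16194·8.75 + 10729·5.52 + 23897·2.06 = 250149.4.
n_{E} = 1837·10729·5.52 / 250149.4 = 434.9.

434.9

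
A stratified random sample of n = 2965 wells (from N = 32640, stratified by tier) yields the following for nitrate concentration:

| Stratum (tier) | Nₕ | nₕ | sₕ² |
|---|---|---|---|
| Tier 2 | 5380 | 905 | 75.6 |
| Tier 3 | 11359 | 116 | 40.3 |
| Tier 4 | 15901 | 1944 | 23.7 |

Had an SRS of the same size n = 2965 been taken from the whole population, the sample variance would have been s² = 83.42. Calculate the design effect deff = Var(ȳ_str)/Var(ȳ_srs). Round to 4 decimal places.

1.8012

Var(ȳ_str) = Σ Wₕ²(1−fₕ)sₕ²/nₕ with Wₕ = Nₕ/32640:
  Tier 2: (5380/32640)²·(1−905/5380)·75.6/905 = 0.0018877663
  Tier 3: (11359/32640)²·(1−116/11359)·40.3/116 = 0.041645595
  Tier 4: (15901/32640)²·(1−1944/15901)·23.7/1944 = 0.0025396174
  → Var(ȳ_str) = 0.046072979.
Var(ȳ_srs) = (1 − 2965/32640)·83.42/2965 = 0.025579147.
deff = 0.046072979 / 0.025579147 = 1.8012.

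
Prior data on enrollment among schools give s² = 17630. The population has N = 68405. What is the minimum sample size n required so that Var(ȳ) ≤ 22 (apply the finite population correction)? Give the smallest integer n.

Without fpc, n₀ = s²/D = 17630/22 = 801.3636.
With fpc, (1 − n/N)·s²/n ≤ D requires n ≥ n₀/(1 + n₀/N) = 801.3636/(1 + 801.3636/68405) = 792.0843.
Rounding up, n = 793.

793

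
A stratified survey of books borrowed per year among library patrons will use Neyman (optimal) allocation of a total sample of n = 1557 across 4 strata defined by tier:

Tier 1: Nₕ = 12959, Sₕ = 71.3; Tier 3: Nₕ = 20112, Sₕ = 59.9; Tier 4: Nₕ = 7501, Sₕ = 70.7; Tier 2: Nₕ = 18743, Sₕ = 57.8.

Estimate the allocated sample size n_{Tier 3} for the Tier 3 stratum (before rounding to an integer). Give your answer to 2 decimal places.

501.22

Neyman allocation: nₕ = n·NₕSₕ / Σⱼ NⱼSⱼ.
Σ NⱼSⱼ = 12959·71.3 + 20112·59.9 + 7501·70.7 + 18743·57.8 = 3.7423516 × 10^6.
n_{Tier 3} = 1557·20112·59.9 / (3.7423516 × 10^6) = 501.22.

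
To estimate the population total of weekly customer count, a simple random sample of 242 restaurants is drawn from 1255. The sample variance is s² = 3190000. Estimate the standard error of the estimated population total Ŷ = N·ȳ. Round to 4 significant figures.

Var(Ŷ) = N²·Var(ȳ) = N²·(1 − n/N)·s²/n.
f = 242/1255 = 0.19282869; Var(ȳ) = 0.80717131·3190000/242 = 10639.986.
Var(Ŷ) = 1255² · 10639.986 = 1.6758244 × 10^10.
SE(Ŷ) = √(1.6758244 × 10^10) = 129500.

129500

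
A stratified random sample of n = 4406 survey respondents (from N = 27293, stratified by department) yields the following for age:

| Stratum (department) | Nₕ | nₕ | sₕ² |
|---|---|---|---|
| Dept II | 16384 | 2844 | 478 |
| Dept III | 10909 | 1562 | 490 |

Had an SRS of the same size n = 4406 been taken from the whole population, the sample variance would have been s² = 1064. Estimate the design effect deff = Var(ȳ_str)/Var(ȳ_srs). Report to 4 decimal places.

0.4592

Var(ȳ_str) = Σ Wₕ²(1−fₕ)sₕ²/nₕ with Wₕ = Nₕ/27293:
  Dept II: (16384/27293)²·(1−2844/16384)·478/2844 = 0.050053489
  Dept III: (10909/27293)²·(1−1562/10909)·490/1562 = 0.042940756
  → Var(ȳ_str) = 0.092994245.
Var(ȳ_srs) = (1 − 4406/27293)·1064/4406 = 0.20250452.
deff = 0.092994245 / 0.20250452 = 0.4592.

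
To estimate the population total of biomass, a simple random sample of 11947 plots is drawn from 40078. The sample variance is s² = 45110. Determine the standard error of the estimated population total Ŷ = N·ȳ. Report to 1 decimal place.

65245.8

Var(Ŷ) = N²·Var(ȳ) = N²·(1 − n/N)·s²/n.
f = 11947/40078 = 0.29809372; Var(ȳ) = 0.70190628·45110/11947 = 2.6502881.
Var(Ŷ) = 40078² · 2.6502881 = 4.2570149 × 10^9.
SE(Ŷ) = √(4.2570149 × 10^9) = 65245.8.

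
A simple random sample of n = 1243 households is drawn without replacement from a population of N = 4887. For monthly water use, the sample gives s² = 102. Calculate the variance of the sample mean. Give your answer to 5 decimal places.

Under SRS without replacement, Var(ȳ) = (1 − f)·s²/n with f = n/N = 1243/4887 = 0.25434827.
Var(ȳ) = (1 − 0.25434827)·102/1243 = 0.74565173·0.082059533 = 0.061187833.

0.06119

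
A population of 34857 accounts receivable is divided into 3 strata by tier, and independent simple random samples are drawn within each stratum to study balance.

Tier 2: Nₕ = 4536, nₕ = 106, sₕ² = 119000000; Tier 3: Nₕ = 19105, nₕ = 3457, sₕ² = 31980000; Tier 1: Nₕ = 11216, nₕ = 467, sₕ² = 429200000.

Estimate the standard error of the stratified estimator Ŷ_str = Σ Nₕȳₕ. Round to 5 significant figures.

1.1667 × 10^7

Var(Ŷ_str) = Σₕ Nₕ²(1 − fₕ)sₕ²/nₕ.
Tier 2: 4536²·(1 − 106/4536)·119000000/106 = 2.2558897 × 10^13.
Tier 3: 19105²·(1 − 3457/19105)·31980000/3457 = 2.7655719 × 10^12.
Tier 1: 11216²·(1 − 467/11216)·429200000/467 = 1.1080233 × 10^14.
Sum = 1.361268 × 10^14.
SE = √(1.361268 × 10^14) = 1.1667 × 10^7.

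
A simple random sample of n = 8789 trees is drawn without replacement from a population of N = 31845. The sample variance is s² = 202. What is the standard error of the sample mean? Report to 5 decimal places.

0.12900

Under SRS without replacement, Var(ȳ) = (1 − f)·s²/n with f = n/N = 8789/31845 = 0.27599309.
Var(ȳ) = (1 − 0.27599309)·202/8789 = 0.72400691·0.022983275 = 0.01664005.
SE(ȳ) = √(0.01664005) = 0.12900.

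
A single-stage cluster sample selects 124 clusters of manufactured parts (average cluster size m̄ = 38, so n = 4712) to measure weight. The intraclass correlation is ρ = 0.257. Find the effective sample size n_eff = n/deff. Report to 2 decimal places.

448.38

deff = 1 + (38 − 1)·0.257 = 1 + 9.509 = 10.509.
n_eff = 4712 / 10.509 = 448.38.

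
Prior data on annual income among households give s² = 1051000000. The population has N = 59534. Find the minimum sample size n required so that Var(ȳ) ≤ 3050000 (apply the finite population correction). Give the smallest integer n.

Without fpc, n₀ = s²/D = 1051000000/3050000 = 344.5902.
With fpc, (1 − n/N)·s²/n ≤ D requires n ≥ n₀/(1 + n₀/N) = 344.5902/(1 + 344.5902/59534) = 342.6071.
Rounding up, n = 343.

343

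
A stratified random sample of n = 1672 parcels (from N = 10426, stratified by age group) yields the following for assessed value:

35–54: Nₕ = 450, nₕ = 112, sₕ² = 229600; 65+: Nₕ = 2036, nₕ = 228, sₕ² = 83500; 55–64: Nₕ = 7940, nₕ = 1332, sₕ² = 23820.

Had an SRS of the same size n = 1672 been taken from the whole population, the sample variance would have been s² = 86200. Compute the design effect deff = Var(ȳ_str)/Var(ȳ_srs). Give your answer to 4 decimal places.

Var(ȳ_str) = Σ Wₕ²(1−fₕ)sₕ²/nₕ with Wₕ = Nₕ/10426:
  35–54: (450/10426)²·(1−112/450)·229600/112 = 2.8684523
  65+: (2036/10426)²·(1−228/2036)·83500/228 = 12.402019
  55–64: (7940/10426)²·(1−1332/7940)·23820/1332 = 8.6316263
  → Var(ȳ_str) = 23.902098.
Var(ȳ_srs) = (1 − 1672/10426)·86200/1672 = 43.287232.
deff = 23.902098 / 43.287232 = 0.5522.

0.5522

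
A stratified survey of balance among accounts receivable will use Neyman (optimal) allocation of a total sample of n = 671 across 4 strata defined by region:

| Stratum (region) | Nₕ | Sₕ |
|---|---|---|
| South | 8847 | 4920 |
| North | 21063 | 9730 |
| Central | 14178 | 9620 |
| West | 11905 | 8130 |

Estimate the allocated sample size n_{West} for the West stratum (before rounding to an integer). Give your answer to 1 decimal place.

134.8

Neyman allocation: nₕ = n·NₕSₕ / Σⱼ NⱼSⱼ.
Σ NⱼSⱼ = 8847·4920 + 21063·9730 + 14178·9620 + 11905·8130 = 4.8165024 × 10^8.
n_{West} = 671·11905·8130 / (4.8165024 × 10^8) = 134.8.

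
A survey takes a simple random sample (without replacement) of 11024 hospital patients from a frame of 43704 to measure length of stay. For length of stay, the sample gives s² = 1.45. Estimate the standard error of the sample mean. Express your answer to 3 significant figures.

Under SRS without replacement, Var(ȳ) = (1 − f)·s²/n with f = n/N = 11024/43704 = 0.25224236.
Var(ȳ) = (1 − 0.25224236)·1.45/11024 = 0.74775764·1.315312 × 10^-4 = 9.8353463 × 10^-5.
SE(ȳ) = √(9.8353463 × 10^-5) = 0.00992.

0.00992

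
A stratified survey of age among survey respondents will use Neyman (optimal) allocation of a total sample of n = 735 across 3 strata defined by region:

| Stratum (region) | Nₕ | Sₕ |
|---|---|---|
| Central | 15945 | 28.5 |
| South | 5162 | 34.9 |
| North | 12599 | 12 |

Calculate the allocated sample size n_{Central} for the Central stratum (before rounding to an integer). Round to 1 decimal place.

425.1

Neyman allocation: nₕ = n·NₕSₕ / Σⱼ NⱼSⱼ.
Σ NⱼSⱼ = 15945·28.5 + 5162·34.9 + 12599·12 = 785774.3.
n_{Central} = 735·15945·28.5 / 785774.3 = 425.1.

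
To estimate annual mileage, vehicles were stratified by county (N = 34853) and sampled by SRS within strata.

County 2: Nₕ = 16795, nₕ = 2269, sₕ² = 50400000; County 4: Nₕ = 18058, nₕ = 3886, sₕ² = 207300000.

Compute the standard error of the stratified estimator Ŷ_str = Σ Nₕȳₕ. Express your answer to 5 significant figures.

Var(Ŷ_str) = Σₕ Nₕ²(1 − fₕ)sₕ²/nₕ.
County 2: 16795²·(1 − 2269/16795)·50400000/2269 = 5.4190367 × 10^12.
County 4: 18058²·(1 − 3886/18058)·207300000/3886 = 1.3652032 × 10^13.
Sum = 1.9071069 × 10^13.
SE = √(1.9071069 × 10^13) = 4.3670 × 10^6.

4.3670 × 10^6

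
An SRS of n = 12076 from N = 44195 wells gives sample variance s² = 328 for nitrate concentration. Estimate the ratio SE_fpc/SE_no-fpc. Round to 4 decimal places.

0.8525

f = n/N = 12076/44195 = 0.27324358.
SE_no-fpc = √(s²/n) = 0.16480689; SE_fpc = √((1−f)s²/n) = 0.14049789.
Ratio = √(1−f) = 0.85250010.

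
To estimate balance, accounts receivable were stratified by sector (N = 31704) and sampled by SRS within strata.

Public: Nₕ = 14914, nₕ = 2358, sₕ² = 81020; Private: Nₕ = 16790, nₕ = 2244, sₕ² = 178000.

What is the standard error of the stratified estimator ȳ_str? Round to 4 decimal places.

5.0670

Var(ȳ_str) = Σₕ Wₕ²(1 − fₕ)sₕ²/nₕ with Wₕ = Nₕ/N, N = 31704.
Public: Wₕ = 0.47041383; term = 0.47041383²·(1 − 0.15810648)·81020/2358 = 6.4012644.
Private: Wₕ = 0.52958617; term = 0.52958617²·(1 − 0.13365098)·178000/2244 = 19.273621.
Sum = 25.674885.
SE = √(25.674885) = 5.0670.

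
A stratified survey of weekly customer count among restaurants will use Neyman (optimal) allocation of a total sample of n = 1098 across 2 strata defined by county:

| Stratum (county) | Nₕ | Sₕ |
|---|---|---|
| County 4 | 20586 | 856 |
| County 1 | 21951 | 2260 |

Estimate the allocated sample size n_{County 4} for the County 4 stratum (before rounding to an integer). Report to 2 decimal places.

Neyman allocation: nₕ = n·NₕSₕ / Σⱼ NⱼSⱼ.
Σ NⱼSⱼ = 20586·856 + 21951·2260 = 6.7230876 × 10^7.
n_{County 4} = 1098·20586·856 / (6.7230876 × 10^7) = 287.79.

287.79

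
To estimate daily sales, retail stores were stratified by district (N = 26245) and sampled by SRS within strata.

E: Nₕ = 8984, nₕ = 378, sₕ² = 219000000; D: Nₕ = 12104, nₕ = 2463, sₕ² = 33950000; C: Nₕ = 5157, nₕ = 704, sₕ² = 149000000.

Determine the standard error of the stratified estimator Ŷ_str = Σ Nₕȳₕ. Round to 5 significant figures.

7.1598 × 10^6

Var(Ŷ_str) = Σₕ Nₕ²(1 − fₕ)sₕ²/nₕ.
E: 8984²·(1 − 378/8984)·219000000/378 = 4.4794367 × 10^13.
D: 12104²·(1 − 2463/12104)·33950000/2463 = 1.6085196 × 10^12.
C: 5157²·(1 − 704/5157)·149000000/704 = 4.860304 × 10^12.
Sum = 5.1263191 × 10^13.
SE = √(5.1263191 × 10^13) = 7.1598 × 10^6.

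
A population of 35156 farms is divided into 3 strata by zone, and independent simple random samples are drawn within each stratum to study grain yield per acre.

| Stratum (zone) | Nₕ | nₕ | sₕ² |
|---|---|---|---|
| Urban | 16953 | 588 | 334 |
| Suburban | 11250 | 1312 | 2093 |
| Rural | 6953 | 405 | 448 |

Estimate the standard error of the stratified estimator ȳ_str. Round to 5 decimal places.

Var(ȳ_str) = Σₕ Wₕ²(1 − fₕ)sₕ²/nₕ with Wₕ = Nₕ/N, N = 35156.
Urban: Wₕ = 0.48222210; term = 0.48222210²·(1 − 0.03468413)·334/588 = 0.12750664.
Suburban: Wₕ = 0.32000228; term = 0.32000228²·(1 − 0.11662222)·2093/1312 = 0.1443072.
Rural: Wₕ = 0.19777563; term = 0.19777563²·(1 − 0.05824824)·448/405 = 0.040747876.
Sum = 0.31256172.
SE = √(0.31256172) = 0.55907.

0.55907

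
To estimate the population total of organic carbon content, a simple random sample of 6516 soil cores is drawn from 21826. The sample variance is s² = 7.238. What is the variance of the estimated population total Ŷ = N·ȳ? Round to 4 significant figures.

371200

Var(Ŷ) = N²·Var(ȳ) = N²·(1 − n/N)·s²/n.
f = 6516/21826 = 0.29854302; Var(ȳ) = 0.70145698·7.238/6516 = 7.7918134 × 10^-4.
Var(Ŷ) = 21826² · (7.7918134 × 10^-4) = 371181.95.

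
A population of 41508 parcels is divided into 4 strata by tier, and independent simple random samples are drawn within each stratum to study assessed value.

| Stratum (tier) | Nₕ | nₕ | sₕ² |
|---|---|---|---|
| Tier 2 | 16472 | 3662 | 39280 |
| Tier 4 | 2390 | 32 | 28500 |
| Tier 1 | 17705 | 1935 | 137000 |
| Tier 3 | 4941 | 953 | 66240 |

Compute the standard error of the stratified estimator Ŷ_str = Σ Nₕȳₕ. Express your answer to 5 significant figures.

Var(Ŷ_str) = Σₕ Nₕ²(1 − fₕ)sₕ²/nₕ.
Tier 2: 16472²·(1 − 3662/16472)·39280/3662 = 2.2633338 × 10^9.
Tier 4: 2390²·(1 − 32/2390)·28500/32 = 5.0192241 × 10^9.
Tier 1: 17705²·(1 − 1935/17705)·137000/1935 = 1.9768204 × 10^10.
Tier 3: 4941²·(1 − 953/4941)·66240/953 = 1.3696116 × 10^9.
Sum = 2.8420374 × 10^10.
SE = √(2.8420374 × 10^10) = 168580.

168580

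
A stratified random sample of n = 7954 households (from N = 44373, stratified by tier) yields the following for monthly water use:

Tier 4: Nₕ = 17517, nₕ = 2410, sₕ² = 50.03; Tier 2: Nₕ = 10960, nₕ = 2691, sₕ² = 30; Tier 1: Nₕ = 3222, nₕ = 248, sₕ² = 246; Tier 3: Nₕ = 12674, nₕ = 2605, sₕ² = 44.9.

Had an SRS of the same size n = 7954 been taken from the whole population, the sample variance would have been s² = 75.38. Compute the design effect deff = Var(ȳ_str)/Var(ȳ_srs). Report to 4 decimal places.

1.1889

Var(ȳ_str) = Σ Wₕ²(1−fₕ)sₕ²/nₕ with Wₕ = Nₕ/44373:
  Tier 4: (17517/44373)²·(1−2410/17517)·50.03/2410 = 0.0027900619
  Tier 2: (10960/44373)²·(1−2691/10960)·30/2691 = 5.1313722 × 10^-4
  Tier 1: (3222/44373)²·(1−248/3222)·246/248 = 0.0048273895
  Tier 3: (12674/44373)²·(1−2605/12674)·44.9/2605 = 0.0011171232
  → Var(ȳ_str) = 0.0092477118.
Var(ȳ_srs) = (1 − 7954/44373)·75.38/7954 = 0.0077782119.
deff = 0.0092477118 / 0.0077782119 = 1.1889.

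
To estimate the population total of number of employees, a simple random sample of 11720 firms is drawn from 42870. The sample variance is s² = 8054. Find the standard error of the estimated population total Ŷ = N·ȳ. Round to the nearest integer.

Var(Ŷ) = N²·Var(ȳ) = N²·(1 − n/N)·s²/n.
f = 11720/42870 = 0.27338465; Var(ȳ) = 0.72661535·8054/11720 = 0.49933106.
Var(Ŷ) = 42870² · 0.49933106 = 9.1768905 × 10^8.
SE(Ŷ) = √(9.1768905 × 10^8) = 30293.

30293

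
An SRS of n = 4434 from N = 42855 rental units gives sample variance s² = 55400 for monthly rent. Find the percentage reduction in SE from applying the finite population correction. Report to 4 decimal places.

f = n/N = 4434/42855 = 0.10346517.
SE_no-fpc = √(s²/n) = 3.5347364; SE_fpc = √((1−f)s²/n) = 3.3468837.
Ratio = √(1−f) = 0.94685523. Reduction = 100·(1 − 0.94685523) = 5.3145%.

5.3145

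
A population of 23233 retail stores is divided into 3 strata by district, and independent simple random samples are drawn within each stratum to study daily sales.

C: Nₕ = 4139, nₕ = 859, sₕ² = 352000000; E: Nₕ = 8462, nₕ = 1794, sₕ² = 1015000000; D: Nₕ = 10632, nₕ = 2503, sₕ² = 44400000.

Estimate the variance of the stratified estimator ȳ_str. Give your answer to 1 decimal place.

Var(ȳ_str) = Σₕ Wₕ²(1 − fₕ)sₕ²/nₕ with Wₕ = Nₕ/N, N = 23233.
C: Wₕ = 0.17815177; term = 0.17815177²·(1 − 0.20753805)·352000000/859 = 10306.428.
E: Wₕ = 0.36422330; term = 0.36422330²·(1 − 0.21200662)·1015000000/1794 = 59142.766.
D: Wₕ = 0.45762493; term = 0.45762493²·(1 − 0.23542137)·44400000/2503 = 2840.2962.
Sum = 72289.49.

72289.5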